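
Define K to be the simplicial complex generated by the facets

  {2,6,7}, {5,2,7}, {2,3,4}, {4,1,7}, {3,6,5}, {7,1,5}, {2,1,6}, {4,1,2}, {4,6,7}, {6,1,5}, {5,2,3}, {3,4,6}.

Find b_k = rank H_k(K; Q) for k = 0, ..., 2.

b_0 = 1, b_1 = 0, b_2 = 0.

Fix the vertex order 1 < 2 < 3 < 4 < 5 < 6 < 7 and write every simplex with vertices in increasing order. Then dim K = 2 and the simplices of K are:

  0-simplices (7): [1], [2], [3], [4], [5], [6], [7]
  1-simplices (18): [1,2], [1,4], [1,5], [1,6], [1,7], [2,3], [2,4], [2,5], [2,6], [2,7], [3,4], [3,5], [3,6], [4,6], [4,7], [5,6], [5,7], [6,7]
  2-simplices (12): [1,2,4], [1,2,6], [1,4,7], [1,5,6], [1,5,7], [2,3,4], [2,3,5], [2,5,7], [2,6,7], [3,4,6], [3,5,6], [4,6,7]

giving chain groups C_0 ≅ Z^7, C_1 ≅ Z^18, C_2 ≅ Z^12.

Boundary ∂_1: C_1 → C_0 sends each edge [p,q] (with p < q) to q − p.
As a 7×18 matrix over Z this has rank 6, with invariant factors (1,1,1,1,1,1).

The boundary map ∂_2: C_2 → C_1 acts by ∂[p,q,r] = [q,r] − [p,r] + [p,q]. For instance
  ∂[1,2,4] = [2,4] − [1,4] + [1,2],
  ∂[2,5,7] = [5,7] − [2,7] + [2,5].
The 18×12 boundary matrix has rank 12 and Smith normal form diag(1,1,1,1,1,1,1,1,1,1,1,2).

From H_k ≅ ker(∂_k) / im(∂_{k+1}) we obtain:

  H_0: rank C_0 − rank ∂_1 = 7 − 6 = 1, and the invariant factors of ∂_1 are all 1, so H_0 ≅ Z.
  H_1: rank ker ∂_1 − rank ∂_2 = (18 − 6) − 12 = 0, and ∂_2 has invariant factor 2 > 1, so H_1 ≅ Z/2Z.
  H_2: rank ker ∂_2 − rank ∂_3 = (12 − 12) − 0 = 0, and there is no ∂_3, so H_2 ≅ 0.

Hence the Betti numbers are b_0 = 1, b_1 = 0, b_2 = 0.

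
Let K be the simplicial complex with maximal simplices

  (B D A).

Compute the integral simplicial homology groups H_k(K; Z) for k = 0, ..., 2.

H_0 = Z,  H_1 = 0,  H_2 = 0.

Order the vertices as A < B < D. Listing each simplex with vertices in this order, K has dimension 2 with simplices:

  0-simplices (3): A, B, D
  1-simplices (3): AB, AD, BD
  2-simplices (1): ABD

giving chain groups C_0 ≅ Z^3, C_1 ≅ Z^3, C_2 ≅ Z^1.

The boundary map ∂_1: C_1 → C_0 sends each edge [p,q] (with p < q) to q − p. For instance
  ∂AB = B − A.
The resulting 3×3 matrix has rank 2, and its Smith normal form has invariant factors (1,1).

The boundary map ∂_2: C_2 → C_1 acts by ∂[p,q,r] = [q,r] − [p,r] + [p,q]. For instance
  ∂ABD = BD − AD + AB.
As a 3×1 matrix over Z this has rank 1, with invariant factors (1).

Now H_k = ker ∂_k / im ∂_{k+1}, so:

  H_0: rank C_0 − rank ∂_1 = 3 − 2 = 1, and the invariant factors of ∂_1 are all 1, so H_0 = Z.
  H_1: rank ker ∂_1 − rank ∂_2 = (3 − 2) − 1 = 0, and the invariant factors of ∂_2 are all 1, so H_1 = 0.
  H_2: rank ker ∂_2 − rank ∂_3 = (1 − 1) − 0 = 0, and there is no ∂_3, so H_2 = 0.

As a check, the Euler characteristic is 3 − 3 + 1 = 1, which agrees with 1 − 0 + 0 = 1.
(K is a triangulation of the 2-simplex.)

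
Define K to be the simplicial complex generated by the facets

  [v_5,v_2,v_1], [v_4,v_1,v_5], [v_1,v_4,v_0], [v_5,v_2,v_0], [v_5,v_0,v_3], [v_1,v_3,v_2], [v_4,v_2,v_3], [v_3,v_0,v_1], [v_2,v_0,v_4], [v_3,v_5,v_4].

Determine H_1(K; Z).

H_1 ≅ Z/2.

Fix the vertex order v_0 < v_1 < v_2 < v_3 < v_4 < v_5 and write every simplex with vertices in increasing order. Then dim K = 2 and the simplices of K are:

  0-simplices (6): [v_0], [v_1], [v_2], [v_3], [v_4], [v_5]
  1-simplices (15): (15 of them)
  2-simplices (10): [v_0,v_1,v_3], [v_0,v_1,v_4], [v_0,v_2,v_4], [v_0,v_2,v_5], [v_0,v_3,v_5], [v_1,v_2,v_3], [v_1,v_2,v_5], [v_1,v_4,v_5], [v_2,v_3,v_4], [v_3,v_4,v_5]

giving chain groups C_0 ≅ Z^6, C_1 ≅ Z^15, C_2 ≅ Z^10.

The boundary map ∂_1: C_1 → C_0 maps an edge to its endpoints' difference, ∂[p,q] = q − p. For instance
  ∂[v_4,v_5] = [v_5] − [v_4].
The 6×15 boundary matrix has rank 5 and Smith normal form diag(1,1,1,1,1).

Boundary ∂_2: C_2 → C_1 maps a triangle to the signed sum of its edges. For instance
  ∂[v_2,v_3,v_4] = [v_3,v_4] − [v_2,v_4] + [v_2,v_3],
  ∂[v_0,v_1,v_4] = [v_1,v_4] − [v_0,v_4] + [v_0,v_1].
The resulting 15×10 matrix has rank 10, and its Smith normal form has invariant factors (1,1,1,1,1,1,1,1,1,2).

From H_k ≅ ker(∂_k) / im(∂_{k+1}) we obtain:

  H_1: rank ker ∂_1 − rank ∂_2 = (15 − 5) − 10 = 0, and ∂_2 has invariant factor 2 > 1, so H_1 = Z/2.

(K is a triangulation of the real projective plane RP^2.)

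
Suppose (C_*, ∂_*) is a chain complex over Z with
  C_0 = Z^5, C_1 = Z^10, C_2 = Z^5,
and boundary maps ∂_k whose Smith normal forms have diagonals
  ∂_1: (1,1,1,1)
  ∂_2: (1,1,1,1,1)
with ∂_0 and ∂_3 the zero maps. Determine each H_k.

H_0: b_0 = 5 − 0 − 4 = 1; torsion from ∂_1 factors > 1: none. So H_0 = Z.
H_1: b_1 = 10 − 4 − 5 = 1; torsion from ∂_2 factors > 1: none. So H_1 = Z.
H_2: b_2 = 5 − 5 − 0 = 0; torsion from ∂_3 factors > 1: none. So H_2 = 0.

H_0 = Z,  H_1 = Z,  H_2 = 0.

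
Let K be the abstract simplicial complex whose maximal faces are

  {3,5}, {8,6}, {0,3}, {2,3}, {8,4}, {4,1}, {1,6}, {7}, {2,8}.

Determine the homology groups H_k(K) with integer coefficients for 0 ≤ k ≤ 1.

H_0 = Z^2,  H_1 = Z.

Order the vertices as 0 < 1 < 2 < 3 < 4 < 5 < 6 < 7 < 8. Listing each simplex with vertices in this order, K has dimension 1 with simplices:

  0-simplices (9): [0], [1], [2], [3], [4], [5], [6], [7], [8]
  1-simplices (8): [0,3], [1,4], [1,6], [2,3], [2,8], [3,5], [4,8], [6,8]

giving chain groups C_0 ≅ Z^9, C_1 ≅ Z^8.

The boundary map ∂_1: C_1 → C_0 is given by ∂[p,q] = [q] − [p]. For instance
  ∂[2,3] = [3] − [2].
As a 9×8 matrix over Z this has rank 7, with invariant factors (1,1,1,1,1,1,1).

Reading off H_k = ker ∂_k / im ∂_{k+1}:

  H_0: rank C_0 − rank ∂_1 = 9 − 7 = 2, and the invariant factors of ∂_1 are all 1, so H_0 = Z^2.
  H_1: rank ker ∂_1 − rank ∂_2 = (8 − 7) − 0 = 1, and there is no ∂_2, so H_1 = Z.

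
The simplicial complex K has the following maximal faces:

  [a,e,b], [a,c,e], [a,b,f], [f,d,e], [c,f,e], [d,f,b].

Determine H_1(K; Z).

H_1 = Z.

Fix the vertex order a < b < c < d < e < f and write every simplex with vertices in increasing order. Then dim K = 2 and the simplices of K are:

  0-simplices (6): a, b, c, d, e, f
  1-simplices (12): ab, ac, ae, af, bd, be, bf, ce, cf, de, df, ef
  2-simplices (6): abe, abf, ace, bdf, cef, def

Hence C_0 ≅ Z^6, C_1 ≅ Z^12, C_2 ≅ Z^6.

∂_1: C_1 → C_0 is given by ∂[p,q] = [q] − [p].
As a 6×12 matrix over Z this has rank 5, with invariant factors (1,1,1,1,1).

∂_2: C_2 → C_1 sends each 2-simplex [p,q,r] to [q,r] − [p,r] + [p,q]. For instance
  ∂def = ef − df + de,
  ∂abe = be − ae + ab.
The 12×6 boundary matrix has rank 6 and Smith normal form diag(1,1,1,1,1,1).

Now H_k = ker ∂_k / im ∂_{k+1}, so:

  H_1: rank ker ∂_1 − rank ∂_2 = (12 − 5) − 6 = 1, and the invariant factors of ∂_2 are all 1, so H_1 ≅ Z.

(K is a triangulation of the cylinder S^1 x I.)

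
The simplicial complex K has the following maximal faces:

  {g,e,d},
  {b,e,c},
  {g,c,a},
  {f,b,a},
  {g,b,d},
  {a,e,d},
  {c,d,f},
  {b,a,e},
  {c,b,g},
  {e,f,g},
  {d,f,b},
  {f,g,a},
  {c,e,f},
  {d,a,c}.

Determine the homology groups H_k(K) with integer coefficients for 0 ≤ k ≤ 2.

Fix the vertex order a < b < c < d < e < f < g and write every simplex with vertices in increasing order. Then dim K = 2 and the simplices of K are:

  0-simplices (7): a, b, c, d, e, f, g
  1-simplices (21): ab, ac, ad, ae, af, ag, bc, bd, be, bf, bg, cd, ce, cf, cg, de, df, dg, ef, eg, fg
  2-simplices (14): abe, abf, acd, acg, ade, afg, bce, bcg, bdf, bdg, cdf, cef, deg, efg

giving chain groups C_0 ≅ Z^7, C_1 ≅ Z^21, C_2 ≅ Z^14.

The boundary map ∂_1: C_1 → C_0 is given by ∂[p,q] = [q] − [p]. For instance
  ∂df = f − d.
This gives a 7×21 integer matrix of rank 6; reducing to Smith normal form yields diagonal entries (1,1,1,1,1,1).

Boundary ∂_2: C_2 → C_1 maps a triangle to the signed sum of its edges. For instance
  ∂efg = fg − eg + ef,
  ∂acd = cd − ad + ac.
The resulting 21×14 matrix has rank 13, and its Smith normal form has invariant factors (1,1,1,1,1,1,1,1,1,1,1,1,1).

From H_k ≅ ker(∂_k) / im(∂_{k+1}) we obtain:

  H_0: rank C_0 − rank ∂_1 = 7 − 6 = 1, and the invariant factors of ∂_1 are all 1, so H_0 ≅ Z.
  H_1: rank ker ∂_1 − rank ∂_2 = (21 − 6) − 13 = 2, and the invariant factors of ∂_2 are all 1, so H_1 ≅ Z^2.
  H_2: rank ker ∂_2 − rank ∂_3 = (14 − 13) − 0 = 1, and there is no ∂_3, so H_2 ≅ Z.

As a check, the Euler characteristic is 7 − 21 + 14 = 0, which agrees with 1 − 2 + 1 = 0.

H_0 ≅ Z,  H_1 ≅ Z^2,  H_2 ≅ Z.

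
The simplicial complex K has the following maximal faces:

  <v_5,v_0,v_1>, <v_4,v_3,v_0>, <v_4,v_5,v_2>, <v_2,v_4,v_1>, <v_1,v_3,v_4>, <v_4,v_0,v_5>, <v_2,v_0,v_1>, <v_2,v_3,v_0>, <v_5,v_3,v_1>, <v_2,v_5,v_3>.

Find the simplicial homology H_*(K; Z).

H_0 = Z,  H_1 = Z/2,  H_2 = 0.

We work with the vertex ordering v_0 < v_1 < v_2 < v_3 < v_4 < v_5. The simplices of K, each written with vertices in increasing order, are:

  0-simplices (6): [v_0], [v_1], [v_2], [v_3], [v_4], [v_5]
  1-simplices (15): (15 of them)
  2-simplices (10): [v_0,v_1,v_2], [v_0,v_1,v_5], [v_0,v_2,v_3], [v_0,v_3,v_4], [v_0,v_4,v_5], [v_1,v_2,v_4], [v_1,v_3,v_4], [v_1,v_3,v_5], [v_2,v_3,v_5], [v_2,v_4,v_5]

Hence C_0 ≅ Z^6, C_1 ≅ Z^15, C_2 ≅ Z^10.

Boundary ∂_1: C_1 → C_0 is given by ∂[p,q] = [q] − [p]. For instance
  ∂[v_3,v_5] = [v_5] − [v_3].
The 6×15 boundary matrix has rank 5 and Smith normal form diag(1,1,1,1,1).

Boundary ∂_2: C_2 → C_1 sends each 2-simplex [p,q,r] to [q,r] − [p,r] + [p,q]. For instance
  ∂[v_0,v_4,v_5] = [v_4,v_5] − [v_0,v_5] + [v_0,v_4],
  ∂[v_2,v_3,v_5] = [v_3,v_5] − [v_2,v_5] + [v_2,v_3].
The 15×10 boundary matrix has rank 10 and Smith normal form diag(1,1,1,1,1,1,1,1,1,2).

Now H_k = ker ∂_k / im ∂_{k+1}, so:

  H_0: rank C_0 − rank ∂_1 = 6 − 5 = 1, and the invariant factors of ∂_1 are all 1, so H_0 ≅ Z.
  H_1: rank ker ∂_1 − rank ∂_2 = (15 − 5) − 10 = 0, and ∂_2 has invariant factor 2 > 1, so H_1 ≅ Z/2.
  H_2: rank ker ∂_2 − rank ∂_3 = (10 − 10) − 0 = 0, and there is no ∂_3, so H_2 ≅ 0.

(K is a triangulation of the real projective plane RP^2.)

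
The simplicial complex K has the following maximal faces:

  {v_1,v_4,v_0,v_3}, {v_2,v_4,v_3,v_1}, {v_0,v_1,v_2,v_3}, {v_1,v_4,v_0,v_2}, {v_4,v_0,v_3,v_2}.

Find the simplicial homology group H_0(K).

H_0 ≅ Z.

We work with the vertex ordering v_0 < v_1 < v_2 < v_3 < v_4. The simplices of K, each written with vertices in increasing order, are:

  0-simplices (5): [v_0], [v_1], [v_2], [v_3], [v_4]
  1-simplices (10): [v_0,v_1], [v_0,v_2], [v_0,v_3], [v_0,v_4], [v_1,v_2], [v_1,v_3], [v_1,v_4], [v_2,v_3], [v_2,v_4], [v_3,v_4]
  2-simplices (10): [v_0,v_1,v_2], [v_0,v_1,v_3], [v_0,v_1,v_4], [v_0,v_2,v_3], [v_0,v_2,v_4], [v_0,v_3,v_4], [v_1,v_2,v_3], [v_1,v_2,v_4], [v_1,v_3,v_4], [v_2,v_3,v_4]
  3-simplices (5): [v_0,v_1,v_2,v_3], [v_0,v_1,v_2,v_4], [v_0,v_1,v_3,v_4], [v_0,v_2,v_3,v_4], [v_1,v_2,v_3,v_4]

Hence C_0 ≅ Z^5, C_1 ≅ Z^10, C_2 ≅ Z^10, C_3 ≅ Z^5.

Boundary ∂_1: C_1 → C_0 is given by ∂[p,q] = [q] − [p]. For instance
  ∂[v_1,v_2] = [v_2] − [v_1].
The 5×10 boundary matrix has rank 4 and Smith normal form diag(1,1,1,1).

The boundary map ∂_2: C_2 → C_1 sends each 2-simplex [p,q,r] to [q,r] − [p,r] + [p,q]. For instance
  ∂[v_0,v_2,v_3] = [v_2,v_3] − [v_0,v_3] + [v_0,v_2],
  ∂[v_0,v_1,v_4] = [v_1,v_4] − [v_0,v_4] + [v_0,v_1].
As a 10×10 matrix over Z this has rank 6, with invariant factors (1,1,1,1,1,1).

Boundary ∂_3: C_3 → C_2 sends each 3-simplex σ to the alternating sum Σ_i (−1)^i (σ with its i-th vertex removed). For instance
  ∂[v_0,v_1,v_2,v_4] = [v_1,v_2,v_4] − [v_0,v_2,v_4] + [v_0,v_1,v_4] − [v_0,v_1,v_2],
  ∂[v_0,v_2,v_3,v_4] = [v_2,v_3,v_4] − [v_0,v_3,v_4] + [v_0,v_2,v_4] − [v_0,v_2,v_3].
This gives a 10×5 integer matrix of rank 4; reducing to Smith normal form yields diagonal entries (1,1,1,1).

Reading off H_k = ker ∂_k / im ∂_{k+1}:

  H_0: rank C_0 − rank ∂_1 = 5 − 4 = 1, and the invariant factors of ∂_1 are all 1, so H_0 = Z.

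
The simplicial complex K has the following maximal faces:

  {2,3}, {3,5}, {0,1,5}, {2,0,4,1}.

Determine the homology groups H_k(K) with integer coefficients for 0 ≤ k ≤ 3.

H_0 = Z,  H_1 = Z,  H_2 = 0,  H_3 = 0.

K has 6 vertices, 10 edges, 5 triangles, 1 3-simplex.
rank ∂_0 = 0, rank ∂_1 = 5 ⇒ b_0 = 6 − 0 − 5 = 1; all invariant factors of ∂_1 are 1 so no torsion. So H_0 ≅ Z.
rank ∂_1 = 5, rank ∂_2 = 4 ⇒ b_1 = 10 − 5 − 4 = 1; all invariant factors of ∂_2 are 1 so no torsion. So H_1 ≅ Z.
rank ∂_2 = 4, rank ∂_3 = 1 ⇒ b_2 = 5 − 4 − 1 = 0; all invariant factors of ∂_3 are 1 so no torsion. So H_2 ≅ 0.
rank ∂_3 = 1, rank ∂_4 = 0 ⇒ b_3 = 1 − 1 − 0 = 0. So H_3 ≅ 0.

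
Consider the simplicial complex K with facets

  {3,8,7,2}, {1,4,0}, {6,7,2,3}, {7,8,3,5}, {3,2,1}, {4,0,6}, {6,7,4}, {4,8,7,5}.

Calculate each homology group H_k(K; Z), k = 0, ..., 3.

We work with the vertex ordering 0 < 1 < 2 < 3 < 4 < 5 < 6 < 7 < 8. The simplices of K, each written with vertices in increasing order, are:

  0-simplices (9): [0], [1], [2], [3], [4], [5], [6], [7], [8]
  1-simplices (22): [0,1], [0,4], [0,6], [1,2], [1,3], [1,4], [2,3], [2,6], [2,7], [2,8], [3,5], [3,6], [3,7], [3,8], [4,5], [4,6], [4,7], [4,8], [5,7], [5,8], [6,7], [7,8]
  2-simplices (17): [0,1,4], [0,4,6], [1,2,3], [2,3,6], [2,3,7], [2,3,8], [2,6,7], [2,7,8], [3,5,7], [3,5,8], [3,6,7], [3,7,8], [4,5,7], [4,5,8], [4,6,7], [4,7,8], [5,7,8]
  3-simplices (4): [2,3,6,7], [2,3,7,8], [3,5,7,8], [4,5,7,8]

so the chain groups are C_0 ≅ Z^9, C_1 ≅ Z^22, C_2 ≅ Z^17, C_3 ≅ Z^4.

∂_1: C_1 → C_0 sends each edge [p,q] (with p < q) to q − p.
The resulting 9×22 matrix has rank 8, and its Smith normal form has invariant factors (1,1,1,1,1,1,1,1).

∂_2: C_2 → C_1 sends each 2-simplex [p,q,r] to [q,r] − [p,r] + [p,q]. For instance
  ∂[3,5,8] = [5,8] − [3,8] + [3,5],
  ∂[4,7,8] = [7,8] − [4,8] + [4,7].
The resulting 22×17 matrix has rank 13, and its Smith normal form has invariant factors (1,1,1,1,1,1,1,1,1,1,1,1,1).

∂_3: C_3 → C_2 sends each 3-simplex σ to the alternating sum Σ_i (−1)^i (σ with its i-th vertex removed). For instance
  ∂[2,3,7,8] = [3,7,8] − [2,7,8] + [2,3,8] − [2,3,7],
  ∂[2,3,6,7] = [3,6,7] − [2,6,7] + [2,3,7] − [2,3,6].
This gives a 17×4 integer matrix of rank 4; reducing to Smith normal form yields diagonal entries (1,1,1,1).

Computing H_k = (kernel of ∂_k) / (image of ∂_{k+1}):

  H_0: rank C_0 − rank ∂_1 = 9 − 8 = 1, and the invariant factors of ∂_1 are all 1, so H_0 = Z.
  H_1: rank ker ∂_1 − rank ∂_2 = (22 − 8) − 13 = 1, and the invariant factors of ∂_2 are all 1, so H_1 = Z.
  H_2: rank ker ∂_2 − rank ∂_3 = (17 − 13) − 4 = 0, and the invariant factors of ∂_3 are all 1, so H_2 = 0.
  H_3: rank ker ∂_3 − rank ∂_4 = (4 − 4) − 0 = 0, and there is no ∂_4, so H_3 = 0.

H_0 ≅ Z,  H_1 ≅ Z,  H_2 = 0,  H_3 = 0.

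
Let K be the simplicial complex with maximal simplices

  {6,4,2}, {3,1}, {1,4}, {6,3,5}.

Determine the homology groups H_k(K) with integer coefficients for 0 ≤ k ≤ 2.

H_0 ≅ Z,  H_1 ≅ Z,  H_2 = 0.

Take the total order 1 < 2 < 3 < 4 < 5 < 6 on the vertex set. Then K (dimension 2) consists of the simplices:

  0-simplices (6): [1], [2], [3], [4], [5], [6]
  1-simplices (8): [1,3], [1,4], [2,4], [2,6], [3,5], [3,6], [4,6], [5,6]
  2-simplices (2): [2,4,6], [3,5,6]

so the chain groups are C_0 ≅ Z^6, C_1 ≅ Z^8, C_2 ≅ Z^2.

Boundary ∂_1: C_1 → C_0 sends each edge [p,q] (with p < q) to q − p. For instance
  ∂[5,6] = [6] − [5].
The resulting 6×8 matrix has rank 5, and its Smith normal form has invariant factors (1,1,1,1,1).

∂_2: C_2 → C_1 acts by ∂[p,q,r] = [q,r] − [p,r] + [p,q]. For instance
  ∂[3,5,6] = [5,6] − [3,6] + [3,5],
  ∂[2,4,6] = [4,6] − [2,6] + [2,4].
The resulting 8×2 matrix has rank 2, and its Smith normal form has invariant factors (1,1).

Reading off H_k = ker ∂_k / im ∂_{k+1}:

  H_0: rank C_0 − rank ∂_1 = 6 − 5 = 1, and the invariant factors of ∂_1 are all 1, so H_0 ≅ Z.
  H_1: rank ker ∂_1 − rank ∂_2 = (8 − 5) − 2 = 1, and the invariant factors of ∂_2 are all 1, so H_1 ≅ Z.
  H_2: rank ker ∂_2 − rank ∂_3 = (2 − 2) − 0 = 0, and there is no ∂_3, so H_2 ≅ 0.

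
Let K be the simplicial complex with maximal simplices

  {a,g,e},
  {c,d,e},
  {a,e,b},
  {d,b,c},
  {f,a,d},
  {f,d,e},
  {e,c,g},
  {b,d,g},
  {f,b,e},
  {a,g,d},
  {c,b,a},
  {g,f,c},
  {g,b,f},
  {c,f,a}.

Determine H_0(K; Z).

We work with the vertex ordering a < b < c < d < e < f < g. The simplices of K, each written with vertices in increasing order, are:

  0-simplices (7): a, b, c, d, e, f, g
  1-simplices (21): ab, ac, ad, ae, af, ag, bc, bd, be, bf, bg, cd, ce, cf, cg, de, df, dg, ef, eg, fg
  2-simplices (14): abc, abe, acf, adf, adg, aeg, bcd, bdg, bef, bfg, cde, ceg, cfg, def

so the chain groups are C_0 ≅ Z^7, C_1 ≅ Z^21, C_2 ≅ Z^14.

The boundary map ∂_1: C_1 → C_0 maps an edge to its endpoints' difference, ∂[p,q] = q − p.
As a 7×21 matrix over Z this has rank 6, with invariant factors (1,1,1,1,1,1).

∂_2: C_2 → C_1 maps a triangle to the signed sum of its edges. For instance
  ∂abe = be − ae + ab,
  ∂cde = de − ce + cd.
This gives a 21×14 integer matrix of rank 13; reducing to Smith normal form yields diagonal entries (1,1,1,1,1,1,1,1,1,1,1,1,1).

Now H_k = ker ∂_k / im ∂_{k+1}, so:

  H_0: rank C_0 − rank ∂_1 = 7 − 6 = 1, and the invariant factors of ∂_1 are all 1, so H_0 ≅ Z.

(K is a triangulation of the torus T^2.)

H_0 ≅ Z.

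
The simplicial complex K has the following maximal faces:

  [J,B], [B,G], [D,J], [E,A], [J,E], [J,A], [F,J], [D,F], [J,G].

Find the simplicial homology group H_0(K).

H_0 = Z.

K has 7 vertices, 9 edges.
rank ∂_0 = 0, rank ∂_1 = 6 ⇒ b_0 = 7 − 0 − 6 = 1; all invariant factors of ∂_1 are 1 so no torsion. So H_0 ≅ Z.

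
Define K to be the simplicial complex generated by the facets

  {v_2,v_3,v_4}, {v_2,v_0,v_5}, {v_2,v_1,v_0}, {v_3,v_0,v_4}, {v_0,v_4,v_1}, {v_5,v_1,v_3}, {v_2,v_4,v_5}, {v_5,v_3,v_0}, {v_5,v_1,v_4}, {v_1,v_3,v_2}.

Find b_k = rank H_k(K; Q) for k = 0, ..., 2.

Fix the vertex order v_0 < v_1 < v_2 < v_3 < v_4 < v_5 and write every simplex with vertices in increasing order. Then dim K = 2 and the simplices of K are:

  0-simplices (6): [v_0], [v_1], [v_2], [v_3], [v_4], [v_5]
  1-simplices (15): (15 of them)
  2-simplices (10): [v_0,v_1,v_2], [v_0,v_1,v_4], [v_0,v_2,v_5], [v_0,v_3,v_4], [v_0,v_3,v_5], [v_1,v_2,v_3], [v_1,v_3,v_5], [v_1,v_4,v_5], [v_2,v_3,v_4], [v_2,v_4,v_5]

giving chain groups C_0 ≅ Z^6, C_1 ≅ Z^15, C_2 ≅ Z^10.

∂_1: C_1 → C_0 maps an edge to its endpoints' difference, ∂[p,q] = q − p.
As a 6×15 matrix over Z this has rank 5, with invariant factors (1,1,1,1,1).

The boundary map ∂_2: C_2 → C_1 acts by ∂[p,q,r] = [q,r] − [p,r] + [p,q]. For instance
  ∂[v_1,v_2,v_3] = [v_2,v_3] − [v_1,v_3] + [v_1,v_2],
  ∂[v_1,v_3,v_5] = [v_3,v_5] − [v_1,v_5] + [v_1,v_3].
The resulting 15×10 matrix has rank 10, and its Smith normal form has invariant factors (1,1,1,1,1,1,1,1,1,2).

Now H_k = ker ∂_k / im ∂_{k+1}, so:

  H_0: rank C_0 − rank ∂_1 = 6 − 5 = 1, and the invariant factors of ∂_1 are all 1, so H_0 ≅ Z.
  H_1: rank ker ∂_1 − rank ∂_2 = (15 − 5) − 10 = 0, and ∂_2 has invariant factor 2 > 1, so H_1 ≅ Z/2.
  H_2: rank ker ∂_2 − rank ∂_3 = (10 − 10) − 0 = 0, and there is no ∂_3, so H_2 ≅ 0.

Hence the Betti numbers are b_0 = 1, b_1 = 0, b_2 = 0.

b_0 = 1, b_1 = 0, b_2 = 0.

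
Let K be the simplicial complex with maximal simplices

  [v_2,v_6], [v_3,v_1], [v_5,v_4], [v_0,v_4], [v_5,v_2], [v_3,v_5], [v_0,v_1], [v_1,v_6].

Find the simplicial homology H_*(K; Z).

Take the total order v_0 < v_1 < v_2 < v_3 < v_4 < v_5 < v_6 on the vertex set. Then K (dimension 1) consists of the simplices:

  0-simplices (7): [v_0], [v_1], [v_2], [v_3], [v_4], [v_5], [v_6]
  1-simplices (8): [v_0,v_1], [v_0,v_4], [v_1,v_3], [v_1,v_6], [v_2,v_5], [v_2,v_6], [v_3,v_5], [v_4,v_5]

so the chain groups are C_0 ≅ Z^7, C_1 ≅ Z^8.

∂_1: C_1 → C_0 sends each edge [p,q] (with p < q) to q − p. For instance
  ∂[v_1,v_6] = [v_6] − [v_1].
The resulting 7×8 matrix has rank 6, and its Smith normal form has invariant factors (1,1,1,1,1,1).

Now H_k = ker ∂_k / im ∂_{k+1}, so:

  H_0: rank C_0 − rank ∂_1 = 7 − 6 = 1, and the invariant factors of ∂_1 are all 1, so H_0 = Z.
  H_1: rank ker ∂_1 − rank ∂_2 = (8 − 6) − 0 = 2, and there is no ∂_2, so H_1 = Z^2.

H_0 = Z,  H_1 = Z^2.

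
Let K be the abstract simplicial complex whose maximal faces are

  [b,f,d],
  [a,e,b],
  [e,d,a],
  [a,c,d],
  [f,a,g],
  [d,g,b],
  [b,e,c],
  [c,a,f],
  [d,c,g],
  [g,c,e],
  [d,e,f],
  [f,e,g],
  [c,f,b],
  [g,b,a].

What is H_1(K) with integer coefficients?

H_1 = Z^2.

We work with the vertex ordering a < b < c < d < e < f < g. The simplices of K, each written with vertices in increasing order, are:

  0-simplices (7): a, b, c, d, e, f, g
  1-simplices (21): ab, ac, ad, ae, af, ag, bc, bd, be, bf, bg, cd, ce, cf, cg, de, df, dg, ef, eg, fg
  2-simplices (14): abe, abg, acd, acf, ade, afg, bce, bcf, bdf, bdg, cdg, ceg, def, efg

Hence C_0 ≅ Z^7, C_1 ≅ Z^21, C_2 ≅ Z^14.

∂_1: C_1 → C_0 sends each edge [p,q] (with p < q) to q − p.
The 7×21 boundary matrix has rank 6 and Smith normal form diag(1,1,1,1,1,1).

The boundary map ∂_2: C_2 → C_1 acts by ∂[p,q,r] = [q,r] − [p,r] + [p,q]. For instance
  ∂def = ef − df + de,
  ∂bdg = dg − bg + bd.
The resulting 21×14 matrix has rank 13, and its Smith normal form has invariant factors (1,1,1,1,1,1,1,1,1,1,1,1,1).

Now H_k = ker ∂_k / im ∂_{k+1}, so:

  H_1: rank ker ∂_1 − rank ∂_2 = (21 − 6) − 13 = 2, and the invariant factors of ∂_2 are all 1, so H_1 = Z^2.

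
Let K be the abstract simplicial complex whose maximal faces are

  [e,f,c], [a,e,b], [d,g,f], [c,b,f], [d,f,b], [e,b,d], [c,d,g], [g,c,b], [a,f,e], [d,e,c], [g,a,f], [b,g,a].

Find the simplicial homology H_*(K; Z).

Take the total order a < b < c < d < e < f < g on the vertex set. Then K (dimension 2) consists of the simplices:

  0-simplices (7): a, b, c, d, e, f, g
  1-simplices (18): ab, ae, af, ag, bc, bd, be, bf, bg, cd, ce, cf, cg, de, df, dg, ef, fg
  2-simplices (12): abe, abg, aef, afg, bcf, bcg, bde, bdf, cde, cdg, cef, dfg

Hence C_0 ≅ Z^7, C_1 ≅ Z^18, C_2 ≅ Z^12.

The boundary map ∂_1: C_1 → C_0 is given by ∂[p,q] = [q] − [p].
The 7×18 boundary matrix has rank 6 and Smith normal form diag(1,1,1,1,1,1).

The boundary map ∂_2: C_2 → C_1 maps a triangle to the signed sum of its edges. For instance
  ∂bdf = df − bf + bd,
  ∂cde = de − ce + cd.
As a 18×12 matrix over Z this has rank 12, with invariant factors (1,1,1,1,1,1,1,1,1,1,1,2).

Now H_k = ker ∂_k / im ∂_{k+1}, so:

  H_0: rank C_0 − rank ∂_1 = 7 − 6 = 1, and the invariant factors of ∂_1 are all 1, so H_0 ≅ Z.
  H_1: rank ker ∂_1 − rank ∂_2 = (18 − 6) − 12 = 0, and ∂_2 has invariant factor 2 > 1, so H_1 ≅ Z/2.
  H_2: rank ker ∂_2 − rank ∂_3 = (12 − 12) − 0 = 0, and there is no ∂_3, so H_2 ≅ 0.

H_0 = Z,  H_1 = Z/2,  H_2 = 0.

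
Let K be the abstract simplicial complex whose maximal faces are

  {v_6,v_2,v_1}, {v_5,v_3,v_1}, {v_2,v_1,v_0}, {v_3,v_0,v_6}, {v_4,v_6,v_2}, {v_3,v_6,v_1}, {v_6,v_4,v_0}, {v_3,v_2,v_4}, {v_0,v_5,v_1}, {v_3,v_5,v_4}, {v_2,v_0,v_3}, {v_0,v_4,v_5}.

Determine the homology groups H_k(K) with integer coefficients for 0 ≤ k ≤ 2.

We work with the vertex ordering v_0 < v_1 < v_2 < v_3 < v_4 < v_5 < v_6. The simplices of K, each written with vertices in increasing order, are:

  0-simplices (7): [v_0], [v_1], [v_2], [v_3], [v_4], [v_5], [v_6]
  1-simplices (18): (18 of them)
  2-simplices (12): (12 of them)

Hence C_0 ≅ Z^7, C_1 ≅ Z^18, C_2 ≅ Z^12.

∂_1: C_1 → C_0 sends each edge [p,q] (with p < q) to q − p. For instance
  ∂[v_3,v_6] = [v_6] − [v_3].
As a 7×18 matrix over Z this has rank 6, with invariant factors (1,1,1,1,1,1).

∂_2: C_2 → C_1 acts by ∂[p,q,r] = [q,r] − [p,r] + [p,q]. For instance
  ∂[v_2,v_4,v_6] = [v_4,v_6] − [v_2,v_6] + [v_2,v_4],
  ∂[v_0,v_4,v_6] = [v_4,v_6] − [v_0,v_6] + [v_0,v_4].
The resulting 18×12 matrix has rank 12, and its Smith normal form has invariant factors (1,1,1,1,1,1,1,1,1,1,1,2).

From H_k ≅ ker(∂_k) / im(∂_{k+1}) we obtain:

  H_0: rank C_0 − rank ∂_1 = 7 − 6 = 1, and the invariant factors of ∂_1 are all 1, so H_0 = Z.
  H_1: rank ker ∂_1 − rank ∂_2 = (18 − 6) − 12 = 0, and ∂_2 has invariant factor 2 > 1, so H_1 = Z/2.
  H_2: rank ker ∂_2 − rank ∂_3 = (12 − 12) − 0 = 0, and there is no ∂_3, so H_2 = 0.

As a check, the Euler characteristic is 7 − 18 + 12 = 1, which agrees with 1 − 0 + 0 = 1.
(K is a triangulation of the real projective plane RP^2.)

H_0 = Z,  H_1 = Z/2,  H_2 = 0.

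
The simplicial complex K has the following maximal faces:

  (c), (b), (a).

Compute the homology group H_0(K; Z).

H_0 = Z^3.

We work with the vertex ordering a < b < c. The simplices of K, each written with vertices in increasing order, are:

  0-simplices (3): a, b, c

so the chain groups are C_0 ≅ Z^3.

Now H_k = ker ∂_k / im ∂_{k+1}, so:

  H_0: rank C_0 − rank ∂_1 = 3 − 0 = 3, and there is no ∂_1, so H_0 ≅ Z^3.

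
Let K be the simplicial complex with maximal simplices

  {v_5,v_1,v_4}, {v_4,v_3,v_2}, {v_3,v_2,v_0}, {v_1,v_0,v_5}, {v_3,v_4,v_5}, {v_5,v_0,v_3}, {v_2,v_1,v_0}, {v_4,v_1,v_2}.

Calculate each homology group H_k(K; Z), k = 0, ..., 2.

Fix the vertex order v_0 < v_1 < v_2 < v_3 < v_4 < v_5 and write every simplex with vertices in increasing order. Then dim K = 2 and the simplices of K are:

  0-simplices (6): [v_0], [v_1], [v_2], [v_3], [v_4], [v_5]
  1-simplices (12): [v_0,v_1], [v_0,v_2], [v_0,v_3], [v_0,v_5], [v_1,v_2], [v_1,v_4], [v_1,v_5], [v_2,v_3], [v_2,v_4], [v_3,v_4], [v_3,v_5], [v_4,v_5]
  2-simplices (8): [v_0,v_1,v_2], [v_0,v_1,v_5], [v_0,v_2,v_3], [v_0,v_3,v_5], [v_1,v_2,v_4], [v_1,v_4,v_5], [v_2,v_3,v_4], [v_3,v_4,v_5]

Hence C_0 ≅ Z^6, C_1 ≅ Z^12, C_2 ≅ Z^8.

Boundary ∂_1: C_1 → C_0 sends each edge [p,q] (with p < q) to q − p. For instance
  ∂[v_0,v_5] = [v_5] − [v_0].
The resulting 6×12 matrix has rank 5, and its Smith normal form has invariant factors (1,1,1,1,1).

Boundary ∂_2: C_2 → C_1 sends each 2-simplex [p,q,r] to [q,r] − [p,r] + [p,q]. For instance
  ∂[v_0,v_3,v_5] = [v_3,v_5] − [v_0,v_5] + [v_0,v_3],
  ∂[v_0,v_1,v_2] = [v_1,v_2] − [v_0,v_2] + [v_0,v_1].
This gives a 12×8 integer matrix of rank 7; reducing to Smith normal form yields diagonal entries (1,1,1,1,1,1,1).

From H_k ≅ ker(∂_k) / im(∂_{k+1}) we obtain:

  H_0: rank C_0 − rank ∂_1 = 6 − 5 = 1, and the invariant factors of ∂_1 are all 1, so H_0 ≅ Z.
  H_1: rank ker ∂_1 − rank ∂_2 = (12 − 5) − 7 = 0, and the invariant factors of ∂_2 are all 1, so H_1 ≅ 0.
  H_2: rank ker ∂_2 − rank ∂_3 = (8 − 7) − 0 = 1, and there is no ∂_3, so H_2 ≅ Z.

H_0 ≅ Z,  H_1 = 0,  H_2 ≅ Z.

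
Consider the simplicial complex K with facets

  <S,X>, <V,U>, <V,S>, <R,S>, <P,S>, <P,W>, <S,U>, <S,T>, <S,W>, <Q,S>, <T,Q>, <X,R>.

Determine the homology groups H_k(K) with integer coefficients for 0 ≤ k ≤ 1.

Fix the vertex order P < Q < R < S < T < U < V < W < X and write every simplex with vertices in increasing order. Then dim K = 1 and the simplices of K are:

  0-simplices (9): P, Q, R, S, T, U, V, W, X
  1-simplices (12): PS, PW, QS, QT, RS, RX, ST, SU, SV, SW, SX, UV

giving chain groups C_0 ≅ Z^9, C_1 ≅ Z^12.

Boundary ∂_1: C_1 → C_0 maps an edge to its endpoints' difference, ∂[p,q] = q − p.
This gives a 9×12 integer matrix of rank 8; reducing to Smith normal form yields diagonal entries (1,1,1,1,1,1,1,1).

Computing H_k = (kernel of ∂_k) / (image of ∂_{k+1}):

  H_0: rank C_0 − rank ∂_1 = 9 − 8 = 1, and the invariant factors of ∂_1 are all 1, so H_0 = Z.
  H_1: rank ker ∂_1 − rank ∂_2 = (12 − 8) − 0 = 4, and there is no ∂_2, so H_1 = Z^4.

(K is a triangulation of a wedge of 4 circles.)

H_0 ≅ Z,  H_1 ≅ Z^4.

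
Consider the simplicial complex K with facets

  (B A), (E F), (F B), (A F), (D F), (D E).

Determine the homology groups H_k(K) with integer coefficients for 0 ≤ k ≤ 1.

H_0 ≅ Z,  H_1 ≅ Z^2.

Fix the vertex order A < B < D < E < F and write every simplex with vertices in increasing order. Then dim K = 1 and the simplices of K are:

  0-simplices (5): A, B, D, E, F
  1-simplices (6): AB, AF, BF, DE, DF, EF

so the chain groups are C_0 ≅ Z^5, C_1 ≅ Z^6.

The boundary map ∂_1: C_1 → C_0 maps an edge to its endpoints' difference, ∂[p,q] = q − p.
The 5×6 boundary matrix has rank 4 and Smith normal form diag(1,1,1,1).

Now H_k = ker ∂_k / im ∂_{k+1}, so:

  H_0: rank C_0 − rank ∂_1 = 5 − 4 = 1, and the invariant factors of ∂_1 are all 1, so H_0 ≅ Z.
  H_1: rank ker ∂_1 − rank ∂_2 = (6 − 4) − 0 = 2, and there is no ∂_2, so H_1 ≅ Z^2.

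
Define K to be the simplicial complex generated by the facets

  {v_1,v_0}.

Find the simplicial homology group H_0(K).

K has 2 vertices, 1 edge.
rank ∂_0 = 0, rank ∂_1 = 1 ⇒ b_0 = 2 − 0 − 1 = 1; all invariant factors of ∂_1 are 1 so no torsion. So H_0 ≅ Z.

H_0 = Z.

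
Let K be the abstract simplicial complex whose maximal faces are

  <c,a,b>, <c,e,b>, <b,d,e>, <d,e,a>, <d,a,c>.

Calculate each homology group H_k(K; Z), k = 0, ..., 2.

H_0 = Z,  H_1 = Z,  H_2 = 0.

Fix the vertex order a < b < c < d < e and write every simplex with vertices in increasing order. Then dim K = 2 and the simplices of K are:

  0-simplices (5): a, b, c, d, e
  1-simplices (10): ab, ac, ad, ae, bc, bd, be, cd, ce, de
  2-simplices (5): abc, acd, ade, bce, bde

giving chain groups C_0 ≅ Z^5, C_1 ≅ Z^10, C_2 ≅ Z^5.

∂_1: C_1 → C_0 maps an edge to its endpoints' difference, ∂[p,q] = q − p. For instance
  ∂bd = d − b.
The 5×10 boundary matrix has rank 4 and Smith normal form diag(1,1,1,1).

The boundary map ∂_2: C_2 → C_1 sends each 2-simplex [p,q,r] to [q,r] − [p,r] + [p,q]. For instance
  ∂bce = ce − be + bc,
  ∂abc = bc − ac + ab.
The 10×5 boundary matrix has rank 5 and Smith normal form diag(1,1,1,1,1).

From H_k ≅ ker(∂_k) / im(∂_{k+1}) we obtain:

  H_0: rank C_0 − rank ∂_1 = 5 − 4 = 1, and the invariant factors of ∂_1 are all 1, so H_0 = Z.
  H_1: rank ker ∂_1 − rank ∂_2 = (10 − 4) − 5 = 1, and the invariant factors of ∂_2 are all 1, so H_1 = Z.
  H_2: rank ker ∂_2 − rank ∂_3 = (5 − 5) − 0 = 0, and there is no ∂_3, so H_2 = 0.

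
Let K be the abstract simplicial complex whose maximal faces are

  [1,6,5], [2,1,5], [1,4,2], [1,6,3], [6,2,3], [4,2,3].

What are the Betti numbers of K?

Fix the vertex order 1 < 2 < 3 < 4 < 5 < 6 and write every simplex with vertices in increasing order. Then dim K = 2 and the simplices of K are:

  0-simplices (6): [1], [2], [3], [4], [5], [6]
  1-simplices (12): [1,2], [1,3], [1,4], [1,5], [1,6], [2,3], [2,4], [2,5], [2,6], [3,4], [3,6], [5,6]
  2-simplices (6): [1,2,4], [1,2,5], [1,3,6], [1,5,6], [2,3,4], [2,3,6]

Hence C_0 ≅ Z^6, C_1 ≅ Z^12, C_2 ≅ Z^6.

Boundary ∂_1: C_1 → C_0 is given by ∂[p,q] = [q] − [p]. For instance
  ∂[2,6] = [6] − [2].
The resulting 6×12 matrix has rank 5, and its Smith normal form has invariant factors (1,1,1,1,1).

Boundary ∂_2: C_2 → C_1 acts by ∂[p,q,r] = [q,r] − [p,r] + [p,q]. For instance
  ∂[1,3,6] = [3,6] − [1,6] + [1,3],
  ∂[2,3,6] = [3,6] − [2,6] + [2,3].
The 12×6 boundary matrix has rank 6 and Smith normal form diag(1,1,1,1,1,1).

Computing H_k = (kernel of ∂_k) / (image of ∂_{k+1}):

  H_0: rank C_0 − rank ∂_1 = 6 − 5 = 1, and the invariant factors of ∂_1 are all 1, so H_0 = Z.
  H_1: rank ker ∂_1 − rank ∂_2 = (12 − 5) − 6 = 1, and the invariant factors of ∂_2 are all 1, so H_1 = Z.
  H_2: rank ker ∂_2 − rank ∂_3 = (6 − 6) − 0 = 0, and there is no ∂_3, so H_2 = 0.

As a check, the Euler characteristic is 6 − 12 + 6 = 0, which agrees with 1 − 1 + 0 = 0.

Hence the Betti numbers are b_0 = 1, b_1 = 1, b_2 = 0.

b_0 = 1, b_1 = 1, b_2 = 0.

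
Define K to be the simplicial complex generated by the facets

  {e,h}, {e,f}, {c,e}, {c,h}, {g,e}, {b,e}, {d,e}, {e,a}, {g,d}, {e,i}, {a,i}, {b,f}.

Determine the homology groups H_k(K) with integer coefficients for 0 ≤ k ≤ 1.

Order the vertices as a < b < c < d < e < f < g < h < i. Listing each simplex with vertices in this order, K has dimension 1 with simplices:

  0-simplices (9): a, b, c, d, e, f, g, h, i
  1-simplices (12): ae, ai, be, bf, ce, ch, de, dg, ef, eg, eh, ei

Hence C_0 ≅ Z^9, C_1 ≅ Z^12.

Boundary ∂_1: C_1 → C_0 sends each edge [p,q] (with p < q) to q − p. For instance
  ∂ae = e − a.
This gives a 9×12 integer matrix of rank 8; reducing to Smith normal form yields diagonal entries (1,1,1,1,1,1,1,1).

From H_k ≅ ker(∂_k) / im(∂_{k+1}) we obtain:

  H_0: rank C_0 − rank ∂_1 = 9 − 8 = 1, and the invariant factors of ∂_1 are all 1, so H_0 = Z.
  H_1: rank ker ∂_1 − rank ∂_2 = (12 − 8) − 0 = 4, and there is no ∂_2, so H_1 = Z^4.

H_0 = Z,  H_1 = Z^4.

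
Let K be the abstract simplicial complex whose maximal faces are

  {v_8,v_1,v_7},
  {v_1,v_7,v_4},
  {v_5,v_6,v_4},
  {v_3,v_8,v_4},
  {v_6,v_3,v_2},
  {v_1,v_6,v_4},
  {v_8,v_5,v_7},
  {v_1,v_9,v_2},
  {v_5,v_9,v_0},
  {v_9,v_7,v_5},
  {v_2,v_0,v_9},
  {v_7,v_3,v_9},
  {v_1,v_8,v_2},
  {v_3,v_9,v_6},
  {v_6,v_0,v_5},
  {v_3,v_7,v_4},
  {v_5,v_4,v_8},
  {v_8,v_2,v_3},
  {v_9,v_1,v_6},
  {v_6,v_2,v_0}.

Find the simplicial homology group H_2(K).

Order the vertices as v_0 < v_1 < v_2 < v_3 < v_4 < v_5 < v_6 < v_7 < v_8 < v_9. Listing each simplex with vertices in this order, K has dimension 2 with simplices:

  0-simplices (10): [v_0], [v_1], [v_2], [v_3], [v_4], [v_5], [v_6], [v_7], [v_8], [v_9]
  1-simplices (30): (30 of them)
  2-simplices (20): (20 of them)

giving chain groups C_0 ≅ Z^10, C_1 ≅ Z^30, C_2 ≅ Z^20.

The boundary map ∂_1: C_1 → C_0 is given by ∂[p,q] = [q] − [p]. For instance
  ∂[v_0,v_6] = [v_6] − [v_0].
This gives a 10×30 integer matrix of rank 9; reducing to Smith normal form yields diagonal entries (1,1,1,1,1,1,1,1,1).

∂_2: C_2 → C_1 maps a triangle to the signed sum of its edges. For instance
  ∂[v_1,v_4,v_6] = [v_4,v_6] − [v_1,v_6] + [v_1,v_4],
  ∂[v_1,v_4,v_7] = [v_4,v_7] − [v_1,v_7] + [v_1,v_4].
As a 30×20 matrix over Z this has rank 20, with invariant factors (1,1,1,1,1,1,1,1,1,1,1,1,1,1,1,1,1,1,1,2).

Now H_k = ker ∂_k / im ∂_{k+1}, so:

  H_2: rank ker ∂_2 − rank ∂_3 = (20 − 20) − 0 = 0, and there is no ∂_3, so H_2 = 0.

H_2 = 0.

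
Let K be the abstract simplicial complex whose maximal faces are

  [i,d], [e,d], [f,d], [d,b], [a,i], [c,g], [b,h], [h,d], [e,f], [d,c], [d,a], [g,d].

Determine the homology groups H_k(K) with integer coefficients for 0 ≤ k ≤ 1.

H_0 = Z,  H_1 = Z^4.

K has 9 vertices, 12 edges.
rank ∂_0 = 0, rank ∂_1 = 8 ⇒ b_0 = 9 − 0 − 8 = 1; all invariant factors of ∂_1 are 1 so no torsion. So H_0 ≅ Z.
rank ∂_1 = 8, rank ∂_2 = 0 ⇒ b_1 = 12 − 8 − 0 = 4. So H_1 ≅ Z^4.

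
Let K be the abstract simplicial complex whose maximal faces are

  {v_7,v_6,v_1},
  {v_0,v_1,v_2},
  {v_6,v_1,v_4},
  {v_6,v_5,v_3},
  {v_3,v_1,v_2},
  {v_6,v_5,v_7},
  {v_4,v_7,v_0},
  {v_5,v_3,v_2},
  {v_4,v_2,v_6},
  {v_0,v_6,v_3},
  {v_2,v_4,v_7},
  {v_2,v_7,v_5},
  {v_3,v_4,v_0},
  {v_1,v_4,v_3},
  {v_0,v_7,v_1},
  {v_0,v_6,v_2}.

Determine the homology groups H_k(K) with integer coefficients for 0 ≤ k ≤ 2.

H_0 ≅ Z,  H_1 ≅ Z^2,  H_2 ≅ Z.

Order the vertices as v_0 < v_1 < v_2 < v_3 < v_4 < v_5 < v_6 < v_7. Listing each simplex with vertices in this order, K has dimension 2 with simplices:

  0-simplices (8): [v_0], [v_1], [v_2], [v_3], [v_4], [v_5], [v_6], [v_7]
  1-simplices (24): (24 of them)
  2-simplices (16): (16 of them)

so the chain groups are C_0 ≅ Z^8, C_1 ≅ Z^24, C_2 ≅ Z^16.

Boundary ∂_1: C_1 → C_0 maps an edge to its endpoints' difference, ∂[p,q] = q − p. For instance
  ∂[v_3,v_4] = [v_4] − [v_3].
As a 8×24 matrix over Z this has rank 7, with invariant factors (1,1,1,1,1,1,1).

∂_2: C_2 → C_1 sends each 2-simplex [p,q,r] to [q,r] − [p,r] + [p,q]. For instance
  ∂[v_5,v_6,v_7] = [v_6,v_7] − [v_5,v_7] + [v_5,v_6],
  ∂[v_1,v_6,v_7] = [v_6,v_7] − [v_1,v_7] + [v_1,v_6].
As a 24×16 matrix over Z this has rank 15, with invariant factors (1,1,1,1,1,1,1,1,1,1,1,1,1,1,1).

Reading off H_k = ker ∂_k / im ∂_{k+1}:

  H_0: rank C_0 − rank ∂_1 = 8 − 7 = 1, and the invariant factors of ∂_1 are all 1, so H_0 ≅ Z.
  H_1: rank ker ∂_1 − rank ∂_2 = (24 − 7) − 15 = 2, and the invariant factors of ∂_2 are all 1, so H_1 ≅ Z^2.
  H_2: rank ker ∂_2 − rank ∂_3 = (16 − 15) − 0 = 1, and there is no ∂_3, so H_2 ≅ Z.

(K is a triangulation of the torus T^2.)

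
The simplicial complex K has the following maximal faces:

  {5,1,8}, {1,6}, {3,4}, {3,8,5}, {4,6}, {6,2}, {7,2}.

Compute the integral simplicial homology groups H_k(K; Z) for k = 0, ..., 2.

We work with the vertex ordering 1 < 2 < 3 < 4 < 5 < 6 < 7 < 8. The simplices of K, each written with vertices in increasing order, are:

  0-simplices (8): [1], [2], [3], [4], [5], [6], [7], [8]
  1-simplices (10): [1,5], [1,6], [1,8], [2,6], [2,7], [3,4], [3,5], [3,8], [4,6], [5,8]
  2-simplices (2): [1,5,8], [3,5,8]

giving chain groups C_0 ≅ Z^8, C_1 ≅ Z^10, C_2 ≅ Z^2.

The boundary map ∂_1: C_1 → C_0 maps an edge to its endpoints' difference, ∂[p,q] = q − p. For instance
  ∂[5,8] = [8] − [5].
The 8×10 boundary matrix has rank 7 and Smith normal form diag(1,1,1,1,1,1,1).

Boundary ∂_2: C_2 → C_1 maps a triangle to the signed sum of its edges. For instance
  ∂[3,5,8] = [5,8] − [3,8] + [3,5],
  ∂[1,5,8] = [5,8] − [1,8] + [1,5].
The resulting 10×2 matrix has rank 2, and its Smith normal form has invariant factors (1,1).

From H_k ≅ ker(∂_k) / im(∂_{k+1}) we obtain:

  H_0: rank C_0 − rank ∂_1 = 8 − 7 = 1, and the invariant factors of ∂_1 are all 1, so H_0 ≅ Z.
  H_1: rank ker ∂_1 − rank ∂_2 = (10 − 7) − 2 = 1, and the invariant factors of ∂_2 are all 1, so H_1 ≅ Z.
  H_2: rank ker ∂_2 − rank ∂_3 = (2 − 2) − 0 = 0, and there is no ∂_3, so H_2 ≅ 0.

H_0 ≅ Z,  H_1 ≅ Z,  H_2 = 0.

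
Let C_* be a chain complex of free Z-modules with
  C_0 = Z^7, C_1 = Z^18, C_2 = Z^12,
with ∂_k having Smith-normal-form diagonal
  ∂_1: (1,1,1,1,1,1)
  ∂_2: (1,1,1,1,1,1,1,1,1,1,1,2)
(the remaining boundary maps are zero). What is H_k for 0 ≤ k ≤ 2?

H_0: b_0 = 7 − 0 − 6 = 1; torsion from ∂_1 factors > 1: none. So H_0 = Z.
H_1: b_1 = 18 − 6 − 12 = 0; torsion from ∂_2 factors > 1: [2]. So H_1 = Z/2Z.
H_2: b_2 = 12 − 12 − 0 = 0; torsion from ∂_3 factors > 1: none. So H_2 = 0.

H_0 = Z,  H_1 = Z/2Z,  H_2 = 0.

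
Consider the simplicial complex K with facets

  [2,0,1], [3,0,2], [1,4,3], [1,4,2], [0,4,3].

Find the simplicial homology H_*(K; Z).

H_0 ≅ Z,  H_1 ≅ Z,  H_2 = 0.

We work with the vertex ordering 0 < 1 < 2 < 3 < 4. The simplices of K, each written with vertices in increasing order, are:

  0-simplices (5): [0], [1], [2], [3], [4]
  1-simplices (10): [0,1], [0,2], [0,3], [0,4], [1,2], [1,3], [1,4], [2,3], [2,4], [3,4]
  2-simplices (5): [0,1,2], [0,2,3], [0,3,4], [1,2,4], [1,3,4]

giving chain groups C_0 ≅ Z^5, C_1 ≅ Z^10, C_2 ≅ Z^5.

The boundary map ∂_1: C_1 → C_0 is given by ∂[p,q] = [q] − [p]. For instance
  ∂[0,2] = [2] − [0].
This gives a 5×10 integer matrix of rank 4; reducing to Smith normal form yields diagonal entries (1,1,1,1).

∂_2: C_2 → C_1 acts by ∂[p,q,r] = [q,r] − [p,r] + [p,q]. For instance
  ∂[1,3,4] = [3,4] − [1,4] + [1,3],
  ∂[1,2,4] = [2,4] − [1,4] + [1,2].
The resulting 10×5 matrix has rank 5, and its Smith normal form has invariant factors (1,1,1,1,1).

From H_k ≅ ker(∂_k) / im(∂_{k+1}) we obtain:

  H_0: rank C_0 − rank ∂_1 = 5 − 4 = 1, and the invariant factors of ∂_1 are all 1, so H_0 = Z.
  H_1: rank ker ∂_1 − rank ∂_2 = (10 − 4) − 5 = 1, and the invariant factors of ∂_2 are all 1, so H_1 = Z.
  H_2: rank ker ∂_2 − rank ∂_3 = (5 − 5) − 0 = 0, and there is no ∂_3, so H_2 = 0.

(K is a triangulation of the Möbius band.)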